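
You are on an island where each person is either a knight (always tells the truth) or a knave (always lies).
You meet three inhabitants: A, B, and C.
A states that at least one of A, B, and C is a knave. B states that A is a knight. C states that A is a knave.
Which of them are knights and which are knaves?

Since A is a knight, "at least one of A, B, and C is a knave" needs to be true, which holds.
B is a knight, so "A is a knight" must be true — and it is.
C is a knave, and the claim "A is a knave" is indeed False.

Knights: A and B. Knaves: C.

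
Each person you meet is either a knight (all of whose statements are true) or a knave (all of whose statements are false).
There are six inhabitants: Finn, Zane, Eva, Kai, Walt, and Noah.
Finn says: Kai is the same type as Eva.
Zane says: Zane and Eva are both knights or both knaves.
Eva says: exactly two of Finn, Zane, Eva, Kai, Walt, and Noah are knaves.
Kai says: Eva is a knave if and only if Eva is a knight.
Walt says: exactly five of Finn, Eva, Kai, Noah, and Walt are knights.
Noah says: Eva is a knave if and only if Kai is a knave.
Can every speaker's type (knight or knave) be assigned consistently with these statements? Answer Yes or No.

No

Checking all 64 assignments, each has at least one speaker whose statement's truth value contradicts their type.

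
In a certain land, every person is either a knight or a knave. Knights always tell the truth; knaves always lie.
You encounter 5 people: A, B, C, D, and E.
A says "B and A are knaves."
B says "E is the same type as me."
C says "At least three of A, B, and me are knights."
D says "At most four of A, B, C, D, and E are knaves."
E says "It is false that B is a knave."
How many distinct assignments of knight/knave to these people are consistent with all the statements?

Consistent assignments:
  A=knave, B=knight, C=knave, D=knight, E=knight

1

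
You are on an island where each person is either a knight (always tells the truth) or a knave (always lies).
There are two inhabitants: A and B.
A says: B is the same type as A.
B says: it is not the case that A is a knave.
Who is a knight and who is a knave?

A is a knight and B is a knight.

A (knight): "B is the same type as A" — true. ✓
B is a knight, and the claim "it is not the case that A is a knave" is indeed true.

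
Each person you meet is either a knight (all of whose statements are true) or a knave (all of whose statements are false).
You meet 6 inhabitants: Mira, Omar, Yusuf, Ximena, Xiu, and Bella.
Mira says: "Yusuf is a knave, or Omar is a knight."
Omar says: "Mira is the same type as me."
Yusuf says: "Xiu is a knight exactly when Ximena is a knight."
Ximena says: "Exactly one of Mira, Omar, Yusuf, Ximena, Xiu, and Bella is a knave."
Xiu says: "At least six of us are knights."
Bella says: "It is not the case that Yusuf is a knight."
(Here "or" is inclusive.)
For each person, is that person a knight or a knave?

Mira is a knight, Omar is a knight, Yusuf is a knight, Ximena is a knave, Xiu is a knave, and Bella is a knave.

Mira is a knight, so "Yusuf is a knave, or Omar is a knight" must be true — and it is.
As a knight, Omar's statement "Mira is the same type as me" should be true; it is.
As a knight, Yusuf's statement "Xiu is a knight exactly when Ximena is a knight" should be true; it is.
Ximena is a knave; "exactly one of Mira, Omar, Yusuf, Ximena, Xiu, and Bella is a knave" is false, as required.
Since Xiu is a knave, "at least six of us are knights" needs to be false, which holds.
As a knave, Bella's statement "it is not the case that Yusuf is a knight" should be false; it is.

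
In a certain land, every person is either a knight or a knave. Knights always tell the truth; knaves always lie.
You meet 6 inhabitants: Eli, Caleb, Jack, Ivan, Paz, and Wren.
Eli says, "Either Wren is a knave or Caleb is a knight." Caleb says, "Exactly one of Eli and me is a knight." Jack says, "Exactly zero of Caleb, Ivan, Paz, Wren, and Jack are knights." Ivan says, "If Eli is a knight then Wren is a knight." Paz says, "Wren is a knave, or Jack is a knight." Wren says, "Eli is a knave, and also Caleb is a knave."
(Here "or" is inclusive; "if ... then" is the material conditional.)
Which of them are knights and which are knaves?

Eli is a knave, Caleb is a knave, Jack is a knave, Ivan is a knight, Paz is a knave, and Wren is a knight.

As a knave, Eli's statement "either Wren is a knave or Caleb is a knight" should be false; it is.
Caleb is a knave; "exactly one of Eli and me is a knight" is false, as required.
Since Jack is a knave, "exactly zero of Caleb, Ivan, Paz, Wren, and Jack are knights" needs to be false, which holds.
Ivan is a knight, and the claim "if Eli is a knight then Wren is a knight" is indeed true.
Paz (knave): "Wren is a knave, or Jack is a knight" — false. ✓
As a knight, Wren's statement "Eli is a knave, and also Caleb is a knave" should be true; it is.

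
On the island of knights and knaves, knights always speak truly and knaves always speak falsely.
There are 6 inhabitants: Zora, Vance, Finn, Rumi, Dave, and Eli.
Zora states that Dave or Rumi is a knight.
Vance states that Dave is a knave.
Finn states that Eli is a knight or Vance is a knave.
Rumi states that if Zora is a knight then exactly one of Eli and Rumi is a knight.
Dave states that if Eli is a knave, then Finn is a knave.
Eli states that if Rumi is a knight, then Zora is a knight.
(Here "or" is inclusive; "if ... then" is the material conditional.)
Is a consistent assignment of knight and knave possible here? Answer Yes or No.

No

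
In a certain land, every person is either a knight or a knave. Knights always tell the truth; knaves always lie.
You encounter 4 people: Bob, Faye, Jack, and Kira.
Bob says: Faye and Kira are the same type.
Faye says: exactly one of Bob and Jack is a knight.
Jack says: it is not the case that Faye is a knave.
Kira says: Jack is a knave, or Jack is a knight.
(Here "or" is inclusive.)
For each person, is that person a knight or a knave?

Suppose Bob is a knight. Then Bob's statement "Faye and Kira are the same type" would have to be true. Checking the 8 ways to assign the others, none is consistent with every speaker.
(For instance, with Faye=knave, Jack=knave, Kira=knight, Bob's claim "Faye and Kira are the same type" comes out false where it would need to be true.)
So Bob must be a knave, making "Faye and Kira are the same type" false. Taking Bob=knave, Faye=knave, Jack=knave, Kira=knight, each remaining statement checks out:
  Faye (knave): "exactly one of Bob and Jack is a knight" — false. ✓
  Jack (knave): "it is not the case that Faye is a knave" — false. ✓
  Kira (knight): "Jack is a knave, or Jack is a knight" — true. ✓
This is the unique consistent assignment.

Knights: Kira. Knaves: Bob, Faye, and Jack.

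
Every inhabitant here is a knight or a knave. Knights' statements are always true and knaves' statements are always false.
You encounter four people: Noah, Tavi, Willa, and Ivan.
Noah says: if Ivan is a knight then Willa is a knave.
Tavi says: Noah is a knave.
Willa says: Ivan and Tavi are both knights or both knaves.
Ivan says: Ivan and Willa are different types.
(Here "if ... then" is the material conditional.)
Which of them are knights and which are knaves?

Knights: Noah and Ivan. Knaves: Tavi and Willa.

Noah is a knight, and the claim "if Ivan is a knight then Willa is a knave" is indeed true.
Tavi is a knave; "Noah is a knave" is False, as required.
Since Willa is a knave, "Ivan and Tavi are both knights or both knaves" needs to be False, which holds.
As a knight, Ivan's statement "Ivan and Willa are different types" should be true; it is.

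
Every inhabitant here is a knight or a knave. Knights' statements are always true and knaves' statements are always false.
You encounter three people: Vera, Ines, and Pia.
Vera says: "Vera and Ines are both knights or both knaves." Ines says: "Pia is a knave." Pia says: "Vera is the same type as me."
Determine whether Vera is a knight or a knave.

Vera is a knight.

Consistent assignments: {Vera=knight, Ines=knight, Pia=knave}
In every consistent assignment, Vera is a knight.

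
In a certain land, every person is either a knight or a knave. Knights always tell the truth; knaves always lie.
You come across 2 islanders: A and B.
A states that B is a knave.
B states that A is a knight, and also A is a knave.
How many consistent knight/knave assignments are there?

1

Consistent assignments:
  A=knight, B=knave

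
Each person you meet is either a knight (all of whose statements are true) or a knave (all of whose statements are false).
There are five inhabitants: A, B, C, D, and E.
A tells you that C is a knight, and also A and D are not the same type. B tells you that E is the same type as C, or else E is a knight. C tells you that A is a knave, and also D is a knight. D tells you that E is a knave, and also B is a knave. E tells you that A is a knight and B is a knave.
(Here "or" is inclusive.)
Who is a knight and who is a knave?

As a knave, A's statement "C is a knight, and also A and D are not the same type" should be false; it is.
B (knight): "E is the same type as C, or else E is a knight" — True. ✓
Since C is a knave, "A is a knave, and also D is a knight" needs to be false, which holds.
D is a knave; "E is a knave, and also B is a knave" is false, as required.
Since E is a knave, "A is a knight and B is a knave" needs to be false, which holds.

A is a knave, B is a knight, C is a knave, D is a knave, and E is a knave.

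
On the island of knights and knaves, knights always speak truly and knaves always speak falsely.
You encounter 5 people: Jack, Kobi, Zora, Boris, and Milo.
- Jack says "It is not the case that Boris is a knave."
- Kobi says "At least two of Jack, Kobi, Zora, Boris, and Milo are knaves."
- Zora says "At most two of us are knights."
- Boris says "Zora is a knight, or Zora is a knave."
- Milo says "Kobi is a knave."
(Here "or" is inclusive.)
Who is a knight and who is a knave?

Knights: Jack, Kobi, and Boris. Knaves: Zora and Milo.

Jack is a knight, so "it is not the case that Boris is a knave" must be True — and it is.
As a knight, Kobi's statement "at least two of Jack, Kobi, Zora, Boris, and Milo are knaves" should be True; it is.
Zora is a knave; "at most two of us are knights" is false, as required.
Since Boris is a knight, "Zora is a knight, or Zora is a knave" needs to be True, which holds.
As a knave, Milo's statement "Kobi is a knave" should be false; it is.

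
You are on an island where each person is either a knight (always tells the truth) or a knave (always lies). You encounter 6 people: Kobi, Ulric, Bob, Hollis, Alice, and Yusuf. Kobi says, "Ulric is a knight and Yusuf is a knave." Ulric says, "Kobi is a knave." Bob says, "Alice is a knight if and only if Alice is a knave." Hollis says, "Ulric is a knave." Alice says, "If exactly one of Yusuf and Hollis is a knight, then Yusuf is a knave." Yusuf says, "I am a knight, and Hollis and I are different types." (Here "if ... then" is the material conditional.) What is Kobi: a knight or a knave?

Consistent assignments: {Kobi=knave, Ulric=knight, Bob=knave, Hollis=knave, Alice=knave, Yusuf=knight}
In every consistent assignment, Kobi is a knave.

Kobi is a knave.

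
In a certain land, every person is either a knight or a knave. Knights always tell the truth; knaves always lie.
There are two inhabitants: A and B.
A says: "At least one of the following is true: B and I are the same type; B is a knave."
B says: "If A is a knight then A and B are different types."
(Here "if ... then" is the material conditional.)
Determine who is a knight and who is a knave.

A is a knave and B is a knight.

Suppose A is a knight. Then A's statement "at least one of the following is true: B and I are the same type; B is a knave" would have to be true. Checking the 2 ways to assign the others, none is consistent with every speaker.
(For instance, with B=knight, B's claim "if A is a knight then A and B are different types" comes out false where it would need to be true.)
So A must be a knave, making "at least one of the following is true: B and I are the same type; B is a knave" false. Taking A=knave, B=knight, each remaining statement checks out:
  B (knight): "if A is a knight then A and B are different types" — true. ✓
This is the unique consistent assignment.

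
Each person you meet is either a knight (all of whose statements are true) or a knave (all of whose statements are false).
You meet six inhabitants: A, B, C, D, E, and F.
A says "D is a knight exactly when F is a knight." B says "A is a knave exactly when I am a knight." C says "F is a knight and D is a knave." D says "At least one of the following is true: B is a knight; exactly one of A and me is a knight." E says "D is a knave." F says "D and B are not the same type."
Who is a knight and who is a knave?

As a knave, A's statement "D is a knight exactly when F is a knight" should be false; it is.
B is a knight; "A is a knave exactly when I am a knight" is True, as required.
C is a knave, so "F is a knight and D is a knave" must be false — and it is.
As a knight, D's statement "at least one of the following is true: B is a knight; exactly one of A and me is a knight" should be True; it is.
E is a knave; "D is a knave" is false, as required.
F is a knave, so "D and B are not the same type" must be false — and it is.

Knights: B and D. Knaves: A, C, E, and F.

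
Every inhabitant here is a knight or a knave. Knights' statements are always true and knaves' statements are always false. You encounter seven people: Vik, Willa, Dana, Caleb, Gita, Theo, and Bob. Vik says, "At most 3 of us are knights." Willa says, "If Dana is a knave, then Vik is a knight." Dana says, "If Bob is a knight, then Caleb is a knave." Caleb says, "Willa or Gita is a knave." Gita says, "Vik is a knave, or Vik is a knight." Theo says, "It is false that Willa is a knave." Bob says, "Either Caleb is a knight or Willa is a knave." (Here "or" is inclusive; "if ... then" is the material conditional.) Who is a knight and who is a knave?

Knights: Willa, Dana, Gita, and Theo. Knaves: Vik, Caleb, and Bob.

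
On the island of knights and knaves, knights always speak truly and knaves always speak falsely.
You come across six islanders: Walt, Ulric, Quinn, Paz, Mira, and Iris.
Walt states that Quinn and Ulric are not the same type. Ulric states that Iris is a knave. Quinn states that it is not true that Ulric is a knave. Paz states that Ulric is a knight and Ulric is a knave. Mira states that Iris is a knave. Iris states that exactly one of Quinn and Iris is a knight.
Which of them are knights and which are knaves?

Walt is a knave, Ulric is a knave, Quinn is a knave, Paz is a knave, Mira is a knave, and Iris is a knight.

As a knave, Walt's statement "Quinn and Ulric are not the same type" should be false; it is.
Ulric (knave): "Iris is a knave" — false. ✓
Since Quinn is a knave, "it is not true that Ulric is a knave" needs to be false, which holds.
Paz is a knave, and the claim "Ulric is a knight and Ulric is a knave" is indeed false.
Mira is a knave, and the claim "Iris is a knave" is indeed false.
Iris is a knight; "exactly one of Quinn and Iris is a knight" is True, as required.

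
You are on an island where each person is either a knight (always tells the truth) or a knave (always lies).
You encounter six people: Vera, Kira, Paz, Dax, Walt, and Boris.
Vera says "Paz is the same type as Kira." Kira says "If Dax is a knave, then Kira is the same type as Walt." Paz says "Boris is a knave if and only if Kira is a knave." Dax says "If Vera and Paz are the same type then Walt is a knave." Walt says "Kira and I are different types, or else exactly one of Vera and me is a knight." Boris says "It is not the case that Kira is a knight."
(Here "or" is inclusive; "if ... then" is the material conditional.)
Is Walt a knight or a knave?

Walt is a knight.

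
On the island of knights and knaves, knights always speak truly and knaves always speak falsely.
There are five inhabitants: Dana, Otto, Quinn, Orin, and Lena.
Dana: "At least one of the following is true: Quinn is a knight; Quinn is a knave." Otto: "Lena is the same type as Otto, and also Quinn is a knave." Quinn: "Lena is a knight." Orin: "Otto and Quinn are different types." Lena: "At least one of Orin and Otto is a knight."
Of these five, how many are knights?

4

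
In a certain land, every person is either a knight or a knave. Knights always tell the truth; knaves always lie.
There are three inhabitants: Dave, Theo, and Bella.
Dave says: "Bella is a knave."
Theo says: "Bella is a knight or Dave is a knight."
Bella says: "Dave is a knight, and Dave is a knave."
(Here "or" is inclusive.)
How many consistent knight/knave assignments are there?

1

Consistent assignments:
  Dave=knight, Theo=knight, Bella=knave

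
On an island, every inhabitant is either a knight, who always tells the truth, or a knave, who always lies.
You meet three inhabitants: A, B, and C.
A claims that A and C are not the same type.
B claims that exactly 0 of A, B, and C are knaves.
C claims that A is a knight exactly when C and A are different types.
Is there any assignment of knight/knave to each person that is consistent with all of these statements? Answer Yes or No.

No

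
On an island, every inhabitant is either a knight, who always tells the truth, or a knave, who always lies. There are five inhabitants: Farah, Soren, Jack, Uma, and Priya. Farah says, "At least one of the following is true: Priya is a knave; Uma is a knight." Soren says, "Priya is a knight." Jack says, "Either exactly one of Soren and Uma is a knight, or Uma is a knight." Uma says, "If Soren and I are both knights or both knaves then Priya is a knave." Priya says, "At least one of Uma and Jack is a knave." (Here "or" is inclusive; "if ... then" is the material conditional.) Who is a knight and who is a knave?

Suppose Farah is a knave. Then Farah's statement "at least one of the following is true: Priya is a knave; Uma is a knight" would have to be false. Checking the 16 ways to assign the others, none is consistent with every speaker.
(For instance, with Soren=knave, Jack=knight, Uma=knight, Priya=knave, Farah's claim "at least one of the following is true: Priya is a knave; Uma is a knight" comes out true where it would need to be false.)
So Farah must be a knight, making "at least one of the following is true: Priya is a knave; Uma is a knight" true. Taking Farah=knight, Soren=knave, Jack=knight, Uma=knight, Priya=knave, each remaining statement checks out:
  Soren (knave): "Priya is a knight" — false. ✓
  Jack (knight): "either exactly one of Soren and Uma is a knight, or Uma is a knight" — true. ✓
  Uma (knight): "if Soren and I are both knights or both knaves then Priya is a knave" — true. ✓
  Priya (knave): "at least one of Uma and Jack is a knave" — false. ✓
This is the unique consistent assignment.

Knights: Farah, Jack, and Uma. Knaves: Soren and Priya.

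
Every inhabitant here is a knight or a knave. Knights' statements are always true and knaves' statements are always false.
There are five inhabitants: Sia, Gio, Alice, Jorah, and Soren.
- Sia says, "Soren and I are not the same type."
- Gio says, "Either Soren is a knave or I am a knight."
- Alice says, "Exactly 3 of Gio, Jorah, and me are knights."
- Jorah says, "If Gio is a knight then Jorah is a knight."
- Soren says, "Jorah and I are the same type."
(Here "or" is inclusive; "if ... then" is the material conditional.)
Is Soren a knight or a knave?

Soren is a knave.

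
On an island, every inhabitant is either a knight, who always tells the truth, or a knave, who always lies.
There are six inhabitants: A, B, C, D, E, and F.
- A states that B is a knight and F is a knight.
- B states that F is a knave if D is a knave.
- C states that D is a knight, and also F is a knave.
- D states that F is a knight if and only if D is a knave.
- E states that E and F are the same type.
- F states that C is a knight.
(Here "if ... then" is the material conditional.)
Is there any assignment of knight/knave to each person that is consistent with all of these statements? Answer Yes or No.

No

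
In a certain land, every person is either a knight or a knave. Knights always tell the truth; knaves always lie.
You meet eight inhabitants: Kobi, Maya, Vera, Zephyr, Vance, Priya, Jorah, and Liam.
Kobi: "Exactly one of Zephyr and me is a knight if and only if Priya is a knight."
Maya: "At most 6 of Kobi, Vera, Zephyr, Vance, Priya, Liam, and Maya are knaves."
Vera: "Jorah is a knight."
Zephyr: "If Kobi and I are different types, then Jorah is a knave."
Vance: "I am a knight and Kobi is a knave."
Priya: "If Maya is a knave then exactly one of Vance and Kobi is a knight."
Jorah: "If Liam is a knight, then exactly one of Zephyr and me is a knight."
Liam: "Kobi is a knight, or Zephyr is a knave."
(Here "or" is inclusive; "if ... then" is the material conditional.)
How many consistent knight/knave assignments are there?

1

Consistent assignments:
  Kobi=knight, Maya=knight, Vera=knight, Zephyr=knave, Vance=knave, Priya=knight, Jorah=knight, Liam=knight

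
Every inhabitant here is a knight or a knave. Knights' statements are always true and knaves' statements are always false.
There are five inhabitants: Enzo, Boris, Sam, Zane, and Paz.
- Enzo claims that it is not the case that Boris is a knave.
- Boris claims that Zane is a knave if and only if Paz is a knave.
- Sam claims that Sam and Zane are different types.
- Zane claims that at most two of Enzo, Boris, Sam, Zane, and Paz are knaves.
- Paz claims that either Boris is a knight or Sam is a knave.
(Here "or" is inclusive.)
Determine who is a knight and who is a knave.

Enzo is a knave, Boris is a knave, Sam is a knave, Zane is a knave, and Paz is a knight.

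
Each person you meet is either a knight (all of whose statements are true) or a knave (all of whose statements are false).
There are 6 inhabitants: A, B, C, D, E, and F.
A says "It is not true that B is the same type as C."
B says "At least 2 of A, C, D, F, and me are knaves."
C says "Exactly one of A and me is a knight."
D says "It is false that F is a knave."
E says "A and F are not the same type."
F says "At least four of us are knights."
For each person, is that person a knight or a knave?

A is a knave, B is a knight, C is a knight, D is a knave, E is a knave, and F is a knave.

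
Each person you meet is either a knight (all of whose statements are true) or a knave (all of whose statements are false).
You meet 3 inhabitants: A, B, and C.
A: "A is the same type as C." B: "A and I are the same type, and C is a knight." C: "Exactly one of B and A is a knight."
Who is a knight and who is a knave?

A is a knight, B is a knave, and C is a knight.

A is a knight; "A is the same type as C" is true, as required.
B is a knave, so "A and I are the same type, and C is a knight" must be False — and it is.
C is a knight, so "exactly one of B and A is a knight" must be true — and it is.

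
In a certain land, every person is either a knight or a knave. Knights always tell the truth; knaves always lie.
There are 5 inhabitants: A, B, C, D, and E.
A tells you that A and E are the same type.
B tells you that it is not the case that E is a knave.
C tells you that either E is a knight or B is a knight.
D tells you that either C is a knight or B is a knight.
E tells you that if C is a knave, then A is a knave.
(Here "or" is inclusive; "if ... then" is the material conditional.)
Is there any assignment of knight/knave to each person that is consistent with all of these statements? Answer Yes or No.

Yes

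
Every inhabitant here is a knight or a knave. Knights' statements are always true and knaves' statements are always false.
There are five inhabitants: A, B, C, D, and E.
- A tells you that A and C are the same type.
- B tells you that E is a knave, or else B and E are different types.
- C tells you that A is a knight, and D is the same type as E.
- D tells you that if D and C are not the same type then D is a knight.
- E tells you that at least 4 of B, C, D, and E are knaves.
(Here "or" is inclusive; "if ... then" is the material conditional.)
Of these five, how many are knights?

The unique consistent assignment is A=knight, B=knight, C=knight, D=knave, E=knave.
That has 3 knights.

3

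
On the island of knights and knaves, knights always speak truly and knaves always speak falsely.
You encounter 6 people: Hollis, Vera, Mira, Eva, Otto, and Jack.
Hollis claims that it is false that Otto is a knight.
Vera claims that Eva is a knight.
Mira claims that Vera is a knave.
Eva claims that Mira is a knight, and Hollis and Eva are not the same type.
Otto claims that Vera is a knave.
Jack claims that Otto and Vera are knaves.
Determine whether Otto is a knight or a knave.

Otto is a knight.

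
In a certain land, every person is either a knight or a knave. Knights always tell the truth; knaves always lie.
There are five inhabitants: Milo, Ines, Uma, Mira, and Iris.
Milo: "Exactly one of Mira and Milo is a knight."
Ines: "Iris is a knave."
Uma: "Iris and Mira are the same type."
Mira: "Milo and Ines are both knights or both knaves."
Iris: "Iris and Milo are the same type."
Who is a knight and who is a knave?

Milo is a knight, Ines is a knave, Uma is a knave, Mira is a knave, and Iris is a knight.

Milo is a knight, so "exactly one of Mira and Milo is a knight" must be true — and it is.
Ines is a knave, so "Iris is a knave" must be false — and it is.
Uma is a knave, and the claim "Iris and Mira are the same type" is indeed false.
Mira is a knave, and the claim "Milo and Ines are both knights or both knaves" is indeed false.
Since Iris is a knight, "Iris and Milo are the same type" needs to be true, which holds.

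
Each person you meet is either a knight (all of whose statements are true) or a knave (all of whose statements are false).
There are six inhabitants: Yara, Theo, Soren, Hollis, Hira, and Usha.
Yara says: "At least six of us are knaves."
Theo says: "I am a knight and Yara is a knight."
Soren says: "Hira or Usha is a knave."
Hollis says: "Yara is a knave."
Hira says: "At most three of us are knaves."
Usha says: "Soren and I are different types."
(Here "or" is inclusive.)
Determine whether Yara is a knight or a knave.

Yara is a knave.

Consistent assignments: {Yara=knave, Theo=knave, Soren=knave, Hollis=knight, Hira=knight, Usha=knight}
In every consistent assignment, Yara is a knave.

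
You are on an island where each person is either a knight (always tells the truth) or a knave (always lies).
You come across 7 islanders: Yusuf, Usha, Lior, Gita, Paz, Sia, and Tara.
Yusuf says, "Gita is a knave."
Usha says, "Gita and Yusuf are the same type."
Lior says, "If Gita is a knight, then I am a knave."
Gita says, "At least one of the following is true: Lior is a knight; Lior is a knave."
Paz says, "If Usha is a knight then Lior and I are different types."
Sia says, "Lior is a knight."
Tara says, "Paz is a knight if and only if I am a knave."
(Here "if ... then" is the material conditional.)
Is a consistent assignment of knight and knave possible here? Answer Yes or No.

No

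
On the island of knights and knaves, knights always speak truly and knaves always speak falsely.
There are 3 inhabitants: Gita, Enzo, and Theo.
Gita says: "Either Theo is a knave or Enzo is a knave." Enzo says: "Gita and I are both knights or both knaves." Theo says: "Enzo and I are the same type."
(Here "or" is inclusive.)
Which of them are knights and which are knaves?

Gita is a knight, Enzo is a knight, and Theo is a knave.

Suppose Gita is a knave. Then Gita's statement "either Theo is a knave or Enzo is a knave" would have to be false. Checking the 4 ways to assign the others, none is consistent with every speaker.
(For instance, with Enzo=knight, Theo=knave, Gita's claim "either Theo is a knave or Enzo is a knave" comes out true where it would need to be false.)
So Gita must be a knight, making "either Theo is a knave or Enzo is a knave" true. Taking Gita=knight, Enzo=knight, Theo=knave, each remaining statement checks out:
  Enzo (knight): "Gita and I are both knights or both knaves" — true. ✓
  Theo (knave): "Enzo and I are the same type" — false. ✓
This is the unique consistent assignment.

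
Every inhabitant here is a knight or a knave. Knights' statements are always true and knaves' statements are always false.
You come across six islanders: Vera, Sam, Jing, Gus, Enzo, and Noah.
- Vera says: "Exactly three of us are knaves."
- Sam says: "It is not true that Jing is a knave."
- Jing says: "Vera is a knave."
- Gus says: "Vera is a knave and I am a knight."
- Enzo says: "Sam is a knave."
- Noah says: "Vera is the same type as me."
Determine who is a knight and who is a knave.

Knights: Vera, Enzo, and Noah. Knaves: Sam, Jing, and Gus.

Vera (knight): "exactly three of us are knaves" — True. ✓
Sam (knave): "it is not true that Jing is a knave" — False. ✓
As a knave, Jing's statement "Vera is a knave" should be False; it is.
Gus is a knave; "Vera is a knave and I am a knight" is False, as required.
Enzo is a knight; "Sam is a knave" is True, as required.
As a knight, Noah's statement "Vera is the same type as me" should be True; it is.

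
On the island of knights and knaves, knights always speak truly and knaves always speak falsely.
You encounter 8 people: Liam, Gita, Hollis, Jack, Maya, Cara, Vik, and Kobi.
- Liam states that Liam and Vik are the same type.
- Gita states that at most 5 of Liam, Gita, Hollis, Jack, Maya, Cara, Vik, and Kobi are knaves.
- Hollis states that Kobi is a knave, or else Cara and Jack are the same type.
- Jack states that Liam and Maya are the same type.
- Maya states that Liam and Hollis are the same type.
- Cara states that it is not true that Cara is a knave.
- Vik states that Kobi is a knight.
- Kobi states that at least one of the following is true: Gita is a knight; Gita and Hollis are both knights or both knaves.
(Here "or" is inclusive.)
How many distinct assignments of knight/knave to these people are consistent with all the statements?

4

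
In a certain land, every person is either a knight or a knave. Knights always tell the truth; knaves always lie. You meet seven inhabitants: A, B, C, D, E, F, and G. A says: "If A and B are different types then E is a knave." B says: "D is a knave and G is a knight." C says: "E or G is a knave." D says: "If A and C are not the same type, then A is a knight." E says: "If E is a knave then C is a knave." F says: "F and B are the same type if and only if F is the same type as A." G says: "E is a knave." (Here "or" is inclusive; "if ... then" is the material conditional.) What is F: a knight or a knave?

F is a knave.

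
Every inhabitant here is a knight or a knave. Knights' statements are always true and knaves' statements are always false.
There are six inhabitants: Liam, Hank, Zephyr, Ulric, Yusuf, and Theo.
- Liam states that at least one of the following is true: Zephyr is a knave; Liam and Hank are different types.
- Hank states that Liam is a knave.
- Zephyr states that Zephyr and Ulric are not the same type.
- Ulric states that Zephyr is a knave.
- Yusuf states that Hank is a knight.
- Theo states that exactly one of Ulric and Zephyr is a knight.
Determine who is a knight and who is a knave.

Knights: Liam, Zephyr, and Theo. Knaves: Hank, Ulric, and Yusuf.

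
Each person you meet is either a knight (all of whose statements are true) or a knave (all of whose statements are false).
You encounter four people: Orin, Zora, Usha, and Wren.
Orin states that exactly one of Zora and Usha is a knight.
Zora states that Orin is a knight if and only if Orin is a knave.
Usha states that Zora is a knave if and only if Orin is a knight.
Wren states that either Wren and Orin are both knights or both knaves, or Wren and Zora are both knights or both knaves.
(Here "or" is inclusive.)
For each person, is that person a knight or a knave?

Orin is a knight, Zora is a knave, Usha is a knight, and Wren is a knight.

As a knight, Orin's statement "exactly one of Zora and Usha is a knight" should be true; it is.
Zora is a knave; "Orin is a knight if and only if Orin is a knave" is False, as required.
Since Usha is a knight, "Zora is a knave if and only if Orin is a knight" needs to be true, which holds.
Wren (knight): "either Wren and Orin are both knights or both knaves, or Wren and Zora are both knights or both knaves" — true. ✓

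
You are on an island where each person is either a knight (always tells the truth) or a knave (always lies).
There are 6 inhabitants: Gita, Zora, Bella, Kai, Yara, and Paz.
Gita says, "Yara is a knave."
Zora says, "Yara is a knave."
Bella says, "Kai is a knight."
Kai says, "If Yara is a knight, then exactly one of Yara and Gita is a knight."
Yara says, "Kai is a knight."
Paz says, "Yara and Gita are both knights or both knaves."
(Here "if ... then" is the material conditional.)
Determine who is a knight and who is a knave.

Gita is a knave, Zora is a knave, Bella is a knight, Kai is a knight, Yara is a knight, and Paz is a knave.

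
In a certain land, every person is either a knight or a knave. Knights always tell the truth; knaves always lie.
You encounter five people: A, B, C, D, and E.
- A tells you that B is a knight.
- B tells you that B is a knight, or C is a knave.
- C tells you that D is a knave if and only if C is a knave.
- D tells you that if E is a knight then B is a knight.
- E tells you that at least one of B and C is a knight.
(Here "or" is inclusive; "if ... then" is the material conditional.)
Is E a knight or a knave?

E is a knight.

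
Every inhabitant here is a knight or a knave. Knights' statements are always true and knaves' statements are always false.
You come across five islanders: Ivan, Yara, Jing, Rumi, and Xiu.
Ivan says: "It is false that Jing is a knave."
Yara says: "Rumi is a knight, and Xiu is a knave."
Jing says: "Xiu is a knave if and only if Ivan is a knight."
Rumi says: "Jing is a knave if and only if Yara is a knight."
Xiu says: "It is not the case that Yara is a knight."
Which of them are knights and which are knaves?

Ivan is a knave, Yara is a knight, Jing is a knave, Rumi is a knight, and Xiu is a knave.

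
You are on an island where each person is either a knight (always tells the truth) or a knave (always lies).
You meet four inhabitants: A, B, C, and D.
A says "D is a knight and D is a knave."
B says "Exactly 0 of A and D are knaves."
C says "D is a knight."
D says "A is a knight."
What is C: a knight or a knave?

C is a knave.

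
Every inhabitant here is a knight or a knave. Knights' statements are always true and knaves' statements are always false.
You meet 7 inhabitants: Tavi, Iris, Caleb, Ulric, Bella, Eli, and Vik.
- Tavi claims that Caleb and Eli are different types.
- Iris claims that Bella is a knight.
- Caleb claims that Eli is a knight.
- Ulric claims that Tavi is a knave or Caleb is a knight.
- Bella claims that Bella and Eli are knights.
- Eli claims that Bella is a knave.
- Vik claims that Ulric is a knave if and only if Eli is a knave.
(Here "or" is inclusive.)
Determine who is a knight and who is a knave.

Tavi is a knave, so "Caleb and Eli are different types" must be false — and it is.
Iris is a knave; "Bella is a knight" is false, as required.
Caleb (knight): "Eli is a knight" — true. ✓
Since Ulric is a knight, "Tavi is a knave or Caleb is a knight" needs to be true, which holds.
Bella is a knave, and the claim "Bella and Eli are knights" is indeed false.
Since Eli is a knight, "Bella is a knave" needs to be true, which holds.
Since Vik is a knight, "Ulric is a knave if and only if Eli is a knave" needs to be true, which holds.

Knights: Caleb, Ulric, Eli, and Vik. Knaves: Tavi, Iris, and Bella.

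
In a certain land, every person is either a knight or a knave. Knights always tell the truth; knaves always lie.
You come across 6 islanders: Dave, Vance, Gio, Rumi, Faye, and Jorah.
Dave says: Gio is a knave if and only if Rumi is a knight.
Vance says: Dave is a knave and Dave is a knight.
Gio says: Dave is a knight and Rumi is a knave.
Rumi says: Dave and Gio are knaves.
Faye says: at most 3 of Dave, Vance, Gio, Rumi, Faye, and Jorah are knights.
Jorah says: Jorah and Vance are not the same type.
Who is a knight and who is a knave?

Since Dave is a knight, "Gio is a knave if and only if Rumi is a knight" needs to be true, which holds.
Vance (knave): "Dave is a knave and Dave is a knight" — False. ✓
Gio is a knight, so "Dave is a knight and Rumi is a knave" must be true — and it is.
Rumi (knave): "Dave and Gio are knaves" — False. ✓
As a knight, Faye's statement "at most 3 of Dave, Vance, Gio, Rumi, Faye, and Jorah are knights" should be true; it is.
Jorah (knave): "Jorah and Vance are not the same type" — False. ✓

Dave is a knight, Vance is a knave, Gio is a knight, Rumi is a knave, Faye is a knight, and Jorah is a knave.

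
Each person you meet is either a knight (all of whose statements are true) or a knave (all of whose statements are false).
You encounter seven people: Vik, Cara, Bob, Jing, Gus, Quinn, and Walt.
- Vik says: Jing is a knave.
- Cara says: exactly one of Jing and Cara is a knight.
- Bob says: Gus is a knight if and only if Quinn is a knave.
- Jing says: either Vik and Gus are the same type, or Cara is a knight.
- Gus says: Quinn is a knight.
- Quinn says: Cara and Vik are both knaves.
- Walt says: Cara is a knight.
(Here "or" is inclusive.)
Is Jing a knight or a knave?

Consistent assignments: {Vik=knight, Cara=knave, Bob=knave, Jing=knave, Gus=knave, Quinn=knave, Walt=knave}
In every consistent assignment, Jing is a knave.

Jing is a knave.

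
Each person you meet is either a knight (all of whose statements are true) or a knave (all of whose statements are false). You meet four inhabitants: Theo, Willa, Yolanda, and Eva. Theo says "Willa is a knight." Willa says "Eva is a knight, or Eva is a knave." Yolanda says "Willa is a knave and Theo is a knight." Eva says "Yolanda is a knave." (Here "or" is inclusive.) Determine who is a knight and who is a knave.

Knights: Theo, Willa, and Eva. Knaves: Yolanda.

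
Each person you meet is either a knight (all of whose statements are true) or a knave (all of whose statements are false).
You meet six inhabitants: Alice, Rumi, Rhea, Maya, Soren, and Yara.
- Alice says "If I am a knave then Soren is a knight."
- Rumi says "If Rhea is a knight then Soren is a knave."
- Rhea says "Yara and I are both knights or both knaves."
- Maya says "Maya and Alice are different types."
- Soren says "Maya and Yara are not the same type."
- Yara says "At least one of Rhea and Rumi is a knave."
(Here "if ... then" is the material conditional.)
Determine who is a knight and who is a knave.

As a knave, Alice's statement "if I am a knave then Soren is a knight" should be False; it is.
Rumi is a knight; "if Rhea is a knight then Soren is a knave" is True, as required.
As a knave, Rhea's statement "Yara and I are both knights or both knaves" should be False; it is.
As a knight, Maya's statement "Maya and Alice are different types" should be True; it is.
Soren is a knave; "Maya and Yara are not the same type" is False, as required.
Yara is a knight, and the claim "at least one of Rhea and Rumi is a knave" is indeed True.

Alice is a knave, Rumi is a knight, Rhea is a knave, Maya is a knight, Soren is a knave, and Yara is a knight.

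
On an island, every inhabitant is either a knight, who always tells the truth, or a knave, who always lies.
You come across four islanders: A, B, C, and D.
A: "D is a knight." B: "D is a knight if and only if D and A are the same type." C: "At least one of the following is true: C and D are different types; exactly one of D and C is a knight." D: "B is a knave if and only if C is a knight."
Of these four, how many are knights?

0

The unique consistent assignment is A=knave, B=knave, C=knave, D=knave.
That has 0 knights.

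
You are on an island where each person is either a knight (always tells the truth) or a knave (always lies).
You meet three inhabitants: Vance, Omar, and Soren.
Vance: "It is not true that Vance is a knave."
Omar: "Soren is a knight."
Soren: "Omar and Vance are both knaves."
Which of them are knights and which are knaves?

Vance is a knight, Omar is a knave, and Soren is a knave.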